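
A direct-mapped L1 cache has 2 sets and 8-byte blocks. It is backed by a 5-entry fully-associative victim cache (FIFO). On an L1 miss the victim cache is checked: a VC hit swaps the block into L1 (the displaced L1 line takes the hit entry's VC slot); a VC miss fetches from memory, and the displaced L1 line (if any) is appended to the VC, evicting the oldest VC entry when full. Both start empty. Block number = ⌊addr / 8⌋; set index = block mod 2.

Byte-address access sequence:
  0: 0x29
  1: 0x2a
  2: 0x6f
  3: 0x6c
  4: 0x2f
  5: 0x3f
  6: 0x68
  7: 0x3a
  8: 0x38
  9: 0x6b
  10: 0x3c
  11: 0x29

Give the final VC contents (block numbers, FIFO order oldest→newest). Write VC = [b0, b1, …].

0: 0x29 (blk 5, set 1) → MISS  vc=[]
1: 0x2a (blk 5, set 1) → L1-HIT  vc=[]
2: 0x6f (blk 13, set 1) → MISS  vc=[5]
3: 0x6c (blk 13, set 1) → L1-HIT  vc=[5]
4: 0x2f (blk 5, set 1) → VC-HIT  vc=[13]
5: 0x3f (blk 7, set 1) → MISS  vc=[13, 5]
6: 0x68 (blk 13, set 1) → VC-HIT  vc=[7, 5]
7: 0x3a (blk 7, set 1) → VC-HIT  vc=[13, 5]
8: 0x38 (blk 7, set 1) → L1-HIT  vc=[13, 5]
9: 0x6b (blk 13, set 1) → VC-HIT  vc=[7, 5]
10: 0x3c (blk 7, set 1) → VC-HIT  vc=[13, 5]
11: 0x29 (blk 5, set 1) → VC-HIT  vc=[13, 7]

VC = [13, 7]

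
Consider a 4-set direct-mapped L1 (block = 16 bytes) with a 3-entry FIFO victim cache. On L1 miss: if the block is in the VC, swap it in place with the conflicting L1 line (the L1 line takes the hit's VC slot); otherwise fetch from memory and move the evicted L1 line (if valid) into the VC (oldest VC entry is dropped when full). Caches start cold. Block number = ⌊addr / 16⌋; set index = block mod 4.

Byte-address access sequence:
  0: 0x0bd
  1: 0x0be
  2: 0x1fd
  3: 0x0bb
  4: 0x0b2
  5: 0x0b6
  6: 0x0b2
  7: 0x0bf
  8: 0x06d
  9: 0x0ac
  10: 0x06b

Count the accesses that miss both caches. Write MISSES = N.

MISSES = 4

  [0] addr=0xbd blk=11 s=3: MISS | VC []
  [1] addr=0xbe blk=11 s=3: L1-HIT | VC []
  [2] addr=0x1fd blk=31 s=3: MISS | VC [11]
  [3] addr=0xbb blk=11 s=3: VC-HIT | VC [31]
  [4] addr=0xb2 blk=11 s=3: L1-HIT | VC [31]
  [5] addr=0xb6 blk=11 s=3: L1-HIT | VC [31]
  [6] addr=0xb2 blk=11 s=3: L1-HIT | VC [31]
  [7] addr=0xbf blk=11 s=3: L1-HIT | VC [31]
  [8] addr=0x6d blk=6 s=2: MISS | VC [31]
  [9] addr=0xac blk=10 s=2: MISS | VC [31, 6]
  [10] addr=0x6b blk=6 s=2: VC-HIT | VC [31, 10]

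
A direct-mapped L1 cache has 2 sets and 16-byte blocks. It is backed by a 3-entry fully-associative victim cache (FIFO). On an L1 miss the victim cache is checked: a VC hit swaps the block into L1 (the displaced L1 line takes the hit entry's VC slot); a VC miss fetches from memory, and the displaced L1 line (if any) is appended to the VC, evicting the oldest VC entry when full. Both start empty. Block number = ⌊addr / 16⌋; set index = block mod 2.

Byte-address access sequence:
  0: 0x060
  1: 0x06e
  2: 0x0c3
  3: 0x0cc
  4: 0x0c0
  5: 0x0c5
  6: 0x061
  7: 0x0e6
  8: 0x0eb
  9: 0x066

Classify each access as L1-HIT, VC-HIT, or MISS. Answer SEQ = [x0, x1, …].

SEQ = [MISS, L1-HIT, MISS, L1-HIT, L1-HIT, L1-HIT, VC-HIT, MISS, L1-HIT, VC-HIT]

0: 0x60 (blk 6, set 0) → MISS  vc=[]
1: 0x6e (blk 6, set 0) → L1-HIT  vc=[]
2: 0xc3 (blk 12, set 0) → MISS  vc=[6]
3: 0xcc (blk 12, set 0) → L1-HIT  vc=[6]
4: 0xc0 (blk 12, set 0) → L1-HIT  vc=[6]
5: 0xc5 (blk 12, set 0) → L1-HIT  vc=[6]
6: 0x61 (blk 6, set 0) → VC-HIT  vc=[12]
7: 0xe6 (blk 14, set 0) → MISS  vc=[12, 6]
8: 0xeb (blk 14, set 0) → L1-HIT  vc=[12, 6]
9: 0x66 (blk 6, set 0) → VC-HIT  vc=[12, 14]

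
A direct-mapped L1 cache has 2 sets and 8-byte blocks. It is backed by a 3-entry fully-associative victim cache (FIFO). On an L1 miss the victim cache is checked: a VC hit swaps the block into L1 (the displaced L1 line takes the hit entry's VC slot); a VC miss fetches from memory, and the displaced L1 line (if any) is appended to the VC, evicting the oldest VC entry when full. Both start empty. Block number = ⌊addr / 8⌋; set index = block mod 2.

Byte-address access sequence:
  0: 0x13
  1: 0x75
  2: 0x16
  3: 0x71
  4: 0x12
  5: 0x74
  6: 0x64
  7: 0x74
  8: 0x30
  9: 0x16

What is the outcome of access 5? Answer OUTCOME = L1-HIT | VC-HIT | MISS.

#0 0x13→b2/s0 MISS; vc=[]
#1 0x75→b14/s0 MISS; vc=[2]
#2 0x16→b2/s0 VC-HIT; vc=[14]
#3 0x71→b14/s0 VC-HIT; vc=[2]
#4 0x12→b2/s0 VC-HIT; vc=[14]
#5 0x74→b14/s0 VC-HIT; vc=[2]
#6 0x64→b12/s0 MISS; vc=[2,14]
#7 0x74→b14/s0 VC-HIT; vc=[2,12]
#8 0x30→b6/s0 MISS; vc=[2,12,14]
#9 0x16→b2/s0 VC-HIT; vc=[6,12,14]

OUTCOME = VC-HIT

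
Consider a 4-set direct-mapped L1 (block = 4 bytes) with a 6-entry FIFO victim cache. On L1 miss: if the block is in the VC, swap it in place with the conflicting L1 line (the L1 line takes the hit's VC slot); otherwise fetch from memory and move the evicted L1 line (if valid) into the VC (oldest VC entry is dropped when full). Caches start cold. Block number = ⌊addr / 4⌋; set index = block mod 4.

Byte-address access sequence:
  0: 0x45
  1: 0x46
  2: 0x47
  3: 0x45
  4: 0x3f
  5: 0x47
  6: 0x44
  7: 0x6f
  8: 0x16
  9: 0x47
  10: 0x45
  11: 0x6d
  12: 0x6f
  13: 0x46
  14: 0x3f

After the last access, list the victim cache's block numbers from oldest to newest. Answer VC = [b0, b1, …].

VC = [27, 5]

#0 0x45→b17/s1 MISS; vc=[]
#1 0x46→b17/s1 L1-HIT; vc=[]
#2 0x47→b17/s1 L1-HIT; vc=[]
#3 0x45→b17/s1 L1-HIT; vc=[]
#4 0x3f→b15/s3 MISS; vc=[]
#5 0x47→b17/s1 L1-HIT; vc=[]
#6 0x44→b17/s1 L1-HIT; vc=[]
#7 0x6f→b27/s3 MISS; vc=[15]
#8 0x16→b5/s1 MISS; vc=[15,17]
#9 0x47→b17/s1 VC-HIT; vc=[15,5]
#10 0x45→b17/s1 L1-HIT; vc=[15,5]
#11 0x6d→b27/s3 L1-HIT; vc=[15,5]
#12 0x6f→b27/s3 L1-HIT; vc=[15,5]
#13 0x46→b17/s1 L1-HIT; vc=[15,5]
#14 0x3f→b15/s3 VC-HIT; vc=[27,5]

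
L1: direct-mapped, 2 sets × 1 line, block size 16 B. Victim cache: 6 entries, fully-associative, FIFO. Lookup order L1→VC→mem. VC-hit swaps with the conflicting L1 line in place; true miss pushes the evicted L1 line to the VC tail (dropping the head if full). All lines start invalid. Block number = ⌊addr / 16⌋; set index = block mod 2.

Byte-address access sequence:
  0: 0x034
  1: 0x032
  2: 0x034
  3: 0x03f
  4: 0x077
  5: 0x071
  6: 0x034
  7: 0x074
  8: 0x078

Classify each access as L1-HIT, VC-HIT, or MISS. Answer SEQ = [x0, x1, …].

SEQ = [MISS, L1-HIT, L1-HIT, L1-HIT, MISS, L1-HIT, VC-HIT, VC-HIT, L1-HIT]

#0 0x34→b3/s1 MISS; vc=[]
#1 0x32→b3/s1 L1-HIT; vc=[]
#2 0x34→b3/s1 L1-HIT; vc=[]
#3 0x3f→b3/s1 L1-HIT; vc=[]
#4 0x77→b7/s1 MISS; vc=[3]
#5 0x71→b7/s1 L1-HIT; vc=[3]
#6 0x34→b3/s1 VC-HIT; vc=[7]
#7 0x74→b7/s1 VC-HIT; vc=[3]
#8 0x78→b7/s1 L1-HIT; vc=[3]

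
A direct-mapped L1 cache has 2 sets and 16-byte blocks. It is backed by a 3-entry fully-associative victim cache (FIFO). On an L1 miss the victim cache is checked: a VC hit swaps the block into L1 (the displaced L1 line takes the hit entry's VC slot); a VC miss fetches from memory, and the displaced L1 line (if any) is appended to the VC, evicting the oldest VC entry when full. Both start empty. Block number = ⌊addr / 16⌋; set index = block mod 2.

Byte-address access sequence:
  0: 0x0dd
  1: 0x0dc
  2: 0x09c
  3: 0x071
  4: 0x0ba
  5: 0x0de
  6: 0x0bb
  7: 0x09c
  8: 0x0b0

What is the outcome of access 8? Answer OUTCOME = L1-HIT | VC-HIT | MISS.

OUTCOME = VC-HIT

0: 0xdd (blk 13, set 1) → MISS  vc=[]
1: 0xdc (blk 13, set 1) → L1-HIT  vc=[]
2: 0x9c (blk 9, set 1) → MISS  vc=[13]
3: 0x71 (blk 7, set 1) → MISS  vc=[13, 9]
4: 0xba (blk 11, set 1) → MISS  vc=[13, 9, 7]
5: 0xde (blk 13, set 1) → VC-HIT  vc=[11, 9, 7]
6: 0xbb (blk 11, set 1) → VC-HIT  vc=[13, 9, 7]
7: 0x9c (blk 9, set 1) → VC-HIT  vc=[13, 11, 7]
8: 0xb0 (blk 11, set 1) → VC-HIT  vc=[13, 9, 7]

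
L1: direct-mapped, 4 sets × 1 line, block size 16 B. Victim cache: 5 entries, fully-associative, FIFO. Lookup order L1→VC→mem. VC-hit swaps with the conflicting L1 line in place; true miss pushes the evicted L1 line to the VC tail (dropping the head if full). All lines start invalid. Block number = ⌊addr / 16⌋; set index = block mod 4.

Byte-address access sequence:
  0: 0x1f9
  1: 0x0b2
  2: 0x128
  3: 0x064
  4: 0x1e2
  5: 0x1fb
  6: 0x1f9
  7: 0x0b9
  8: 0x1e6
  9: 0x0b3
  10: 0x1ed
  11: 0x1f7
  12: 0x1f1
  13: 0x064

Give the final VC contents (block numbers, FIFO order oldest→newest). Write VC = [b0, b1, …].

0: 0x1f9 (blk 31, set 3) → MISS  vc=[]
1: 0xb2 (blk 11, set 3) → MISS  vc=[31]
2: 0x128 (blk 18, set 2) → MISS  vc=[31]
3: 0x64 (blk 6, set 2) → MISS  vc=[31, 18]
4: 0x1e2 (blk 30, set 2) → MISS  vc=[31, 18, 6]
5: 0x1fb (blk 31, set 3) → VC-HIT  vc=[11, 18, 6]
6: 0x1f9 (blk 31, set 3) → L1-HIT  vc=[11, 18, 6]
7: 0xb9 (blk 11, set 3) → VC-HIT  vc=[31, 18, 6]
8: 0x1e6 (blk 30, set 2) → L1-HIT  vc=[31, 18, 6]
9: 0xb3 (blk 11, set 3) → L1-HIT  vc=[31, 18, 6]
10: 0x1ed (blk 30, set 2) → L1-HIT  vc=[31, 18, 6]
11: 0x1f7 (blk 31, set 3) → VC-HIT  vc=[11, 18, 6]
12: 0x1f1 (blk 31, set 3) → L1-HIT  vc=[11, 18, 6]
13: 0x64 (blk 6, set 2) → VC-HIT  vc=[11, 18, 30]

VC = [11, 18, 30]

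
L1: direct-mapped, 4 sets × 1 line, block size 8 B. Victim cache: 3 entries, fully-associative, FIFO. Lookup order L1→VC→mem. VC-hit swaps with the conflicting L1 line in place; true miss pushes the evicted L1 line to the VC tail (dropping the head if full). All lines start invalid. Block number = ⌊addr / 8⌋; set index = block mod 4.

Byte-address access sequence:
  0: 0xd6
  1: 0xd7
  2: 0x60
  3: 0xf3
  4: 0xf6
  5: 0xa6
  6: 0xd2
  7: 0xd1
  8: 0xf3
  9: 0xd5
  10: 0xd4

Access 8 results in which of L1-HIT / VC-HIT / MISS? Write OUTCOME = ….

OUTCOME = VC-HIT

0: 0xd6 (blk 26, set 2) → MISS  vc=[]
1: 0xd7 (blk 26, set 2) → L1-HIT  vc=[]
2: 0x60 (blk 12, set 0) → MISS  vc=[]
3: 0xf3 (blk 30, set 2) → MISS  vc=[26]
4: 0xf6 (blk 30, set 2) → L1-HIT  vc=[26]
5: 0xa6 (blk 20, set 0) → MISS  vc=[26, 12]
6: 0xd2 (blk 26, set 2) → VC-HIT  vc=[30, 12]
7: 0xd1 (blk 26, set 2) → L1-HIT  vc=[30, 12]
8: 0xf3 (blk 30, set 2) → VC-HIT  vc=[26, 12]
9: 0xd5 (blk 26, set 2) → VC-HIT  vc=[30, 12]
10: 0xd4 (blk 26, set 2) → L1-HIT  vc=[30, 12]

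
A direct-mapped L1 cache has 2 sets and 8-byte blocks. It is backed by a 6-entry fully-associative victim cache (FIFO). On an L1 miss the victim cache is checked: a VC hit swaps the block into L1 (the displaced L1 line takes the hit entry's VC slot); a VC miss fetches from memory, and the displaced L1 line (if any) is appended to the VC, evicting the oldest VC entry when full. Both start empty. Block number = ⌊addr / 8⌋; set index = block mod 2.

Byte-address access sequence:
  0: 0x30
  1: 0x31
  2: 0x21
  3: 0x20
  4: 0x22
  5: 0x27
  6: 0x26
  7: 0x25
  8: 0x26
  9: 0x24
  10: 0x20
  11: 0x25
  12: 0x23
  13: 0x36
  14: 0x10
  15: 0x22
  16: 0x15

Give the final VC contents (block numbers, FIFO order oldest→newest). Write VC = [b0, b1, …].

0: 0x30 (blk 6, set 0) → MISS  vc=[]
1: 0x31 (blk 6, set 0) → L1-HIT  vc=[]
2: 0x21 (blk 4, set 0) → MISS  vc=[6]
3: 0x20 (blk 4, set 0) → L1-HIT  vc=[6]
4: 0x22 (blk 4, set 0) → L1-HIT  vc=[6]
5: 0x27 (blk 4, set 0) → L1-HIT  vc=[6]
6: 0x26 (blk 4, set 0) → L1-HIT  vc=[6]
7: 0x25 (blk 4, set 0) → L1-HIT  vc=[6]
8: 0x26 (blk 4, set 0) → L1-HIT  vc=[6]
9: 0x24 (blk 4, set 0) → L1-HIT  vc=[6]
10: 0x20 (blk 4, set 0) → L1-HIT  vc=[6]
11: 0x25 (blk 4, set 0) → L1-HIT  vc=[6]
12: 0x23 (blk 4, set 0) → L1-HIT  vc=[6]
13: 0x36 (blk 6, set 0) → VC-HIT  vc=[4]
14: 0x10 (blk 2, set 0) → MISS  vc=[4, 6]
15: 0x22 (blk 4, set 0) → VC-HIT  vc=[2, 6]
16: 0x15 (blk 2, set 0) → VC-HIT  vc=[4, 6]

VC = [4, 6]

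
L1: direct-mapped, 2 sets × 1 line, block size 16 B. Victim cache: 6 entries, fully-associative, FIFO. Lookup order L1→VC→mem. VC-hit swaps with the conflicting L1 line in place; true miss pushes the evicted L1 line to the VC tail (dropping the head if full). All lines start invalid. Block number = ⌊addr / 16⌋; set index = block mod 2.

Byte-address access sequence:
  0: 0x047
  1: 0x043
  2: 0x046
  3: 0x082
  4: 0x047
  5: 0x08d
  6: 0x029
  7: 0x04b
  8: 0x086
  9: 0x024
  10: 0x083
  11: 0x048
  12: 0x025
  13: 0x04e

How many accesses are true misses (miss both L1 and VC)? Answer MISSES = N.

#0 0x47→b4/s0 MISS; vc=[]
#1 0x43→b4/s0 L1-HIT; vc=[]
#2 0x46→b4/s0 L1-HIT; vc=[]
#3 0x82→b8/s0 MISS; vc=[4]
#4 0x47→b4/s0 VC-HIT; vc=[8]
#5 0x8d→b8/s0 VC-HIT; vc=[4]
#6 0x29→b2/s0 MISS; vc=[4,8]
#7 0x4b→b4/s0 VC-HIT; vc=[2,8]
#8 0x86→b8/s0 VC-HIT; vc=[2,4]
#9 0x24→b2/s0 VC-HIT; vc=[8,4]
#10 0x83→b8/s0 VC-HIT; vc=[2,4]
#11 0x48→b4/s0 VC-HIT; vc=[2,8]
#12 0x25→b2/s0 VC-HIT; vc=[4,8]
#13 0x4e→b4/s0 VC-HIT; vc=[2,8]

MISSES = 3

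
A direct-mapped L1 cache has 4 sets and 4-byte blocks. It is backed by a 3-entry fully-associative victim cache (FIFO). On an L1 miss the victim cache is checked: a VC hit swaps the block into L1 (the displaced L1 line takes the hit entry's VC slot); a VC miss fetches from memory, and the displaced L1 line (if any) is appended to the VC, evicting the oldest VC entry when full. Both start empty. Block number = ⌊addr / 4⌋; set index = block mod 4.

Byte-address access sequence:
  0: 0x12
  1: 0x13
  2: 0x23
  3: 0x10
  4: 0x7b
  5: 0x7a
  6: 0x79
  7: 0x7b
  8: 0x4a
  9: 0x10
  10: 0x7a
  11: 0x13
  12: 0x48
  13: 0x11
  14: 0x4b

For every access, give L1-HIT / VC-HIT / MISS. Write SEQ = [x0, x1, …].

SEQ = [MISS, L1-HIT, MISS, VC-HIT, MISS, L1-HIT, L1-HIT, L1-HIT, MISS, L1-HIT, VC-HIT, L1-HIT, VC-HIT, L1-HIT, L1-HIT]

0: 0x12 (blk 4, set 0) → MISS  vc=[]
1: 0x13 (blk 4, set 0) → L1-HIT  vc=[]
2: 0x23 (blk 8, set 0) → MISS  vc=[4]
3: 0x10 (blk 4, set 0) → VC-HIT  vc=[8]
4: 0x7b (blk 30, set 2) → MISS  vc=[8]
5: 0x7a (blk 30, set 2) → L1-HIT  vc=[8]
6: 0x79 (blk 30, set 2) → L1-HIT  vc=[8]
7: 0x7b (blk 30, set 2) → L1-HIT  vc=[8]
8: 0x4a (blk 18, set 2) → MISS  vc=[8, 30]
9: 0x10 (blk 4, set 0) → L1-HIT  vc=[8, 30]
10: 0x7a (blk 30, set 2) → VC-HIT  vc=[8, 18]
11: 0x13 (blk 4, set 0) → L1-HIT  vc=[8, 18]
12: 0x48 (blk 18, set 2) → VC-HIT  vc=[8, 30]
13: 0x11 (blk 4, set 0) → L1-HIT  vc=[8, 30]
14: 0x4b (blk 18, set 2) → L1-HIT  vc=[8, 30]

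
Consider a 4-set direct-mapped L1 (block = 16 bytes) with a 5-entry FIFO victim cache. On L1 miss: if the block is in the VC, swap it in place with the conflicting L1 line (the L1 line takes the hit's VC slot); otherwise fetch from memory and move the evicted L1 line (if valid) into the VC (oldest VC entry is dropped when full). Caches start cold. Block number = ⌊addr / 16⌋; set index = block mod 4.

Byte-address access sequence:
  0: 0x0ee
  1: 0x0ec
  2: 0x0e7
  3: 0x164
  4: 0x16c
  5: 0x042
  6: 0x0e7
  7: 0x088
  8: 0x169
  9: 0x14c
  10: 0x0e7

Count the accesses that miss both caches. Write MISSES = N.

MISSES = 5

  [0] addr=0xee blk=14 s=2: MISS | VC []
  [1] addr=0xec blk=14 s=2: L1-HIT | VC []
  [2] addr=0xe7 blk=14 s=2: L1-HIT | VC []
  [3] addr=0x164 blk=22 s=2: MISS | VC [14]
  [4] addr=0x16c blk=22 s=2: L1-HIT | VC [14]
  [5] addr=0x42 blk=4 s=0: MISS | VC [14]
  [6] addr=0xe7 blk=14 s=2: VC-HIT | VC [22]
  [7] addr=0x88 blk=8 s=0: MISS | VC [22, 4]
  [8] addr=0x169 blk=22 s=2: VC-HIT | VC [14, 4]
  [9] addr=0x14c blk=20 s=0: MISS | VC [14, 4, 8]
  [10] addr=0xe7 blk=14 s=2: VC-HIT | VC [22, 4, 8]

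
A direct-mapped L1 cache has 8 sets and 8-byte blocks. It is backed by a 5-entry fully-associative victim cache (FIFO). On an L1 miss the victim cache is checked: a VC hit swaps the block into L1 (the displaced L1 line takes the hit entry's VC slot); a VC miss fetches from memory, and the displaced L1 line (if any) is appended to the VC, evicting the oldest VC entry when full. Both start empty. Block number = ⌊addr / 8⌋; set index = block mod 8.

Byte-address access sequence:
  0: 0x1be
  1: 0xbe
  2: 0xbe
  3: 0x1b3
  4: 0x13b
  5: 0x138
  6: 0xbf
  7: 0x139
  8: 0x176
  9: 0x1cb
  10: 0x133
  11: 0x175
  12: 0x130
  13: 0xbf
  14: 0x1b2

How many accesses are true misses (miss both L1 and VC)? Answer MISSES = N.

MISSES = 7

#0 0x1be→b55/s7 MISS; vc=[]
#1 0xbe→b23/s7 MISS; vc=[55]
#2 0xbe→b23/s7 L1-HIT; vc=[55]
#3 0x1b3→b54/s6 MISS; vc=[55]
#4 0x13b→b39/s7 MISS; vc=[55,23]
#5 0x138→b39/s7 L1-HIT; vc=[55,23]
#6 0xbf→b23/s7 VC-HIT; vc=[55,39]
#7 0x139→b39/s7 VC-HIT; vc=[55,23]
#8 0x176→b46/s6 MISS; vc=[55,23,54]
#9 0x1cb→b57/s1 MISS; vc=[55,23,54]
#10 0x133→b38/s6 MISS; vc=[55,23,54,46]
#11 0x175→b46/s6 VC-HIT; vc=[55,23,54,38]
#12 0x130→b38/s6 VC-HIT; vc=[55,23,54,46]
#13 0xbf→b23/s7 VC-HIT; vc=[55,39,54,46]
#14 0x1b2→b54/s6 VC-HIT; vc=[55,39,38,46]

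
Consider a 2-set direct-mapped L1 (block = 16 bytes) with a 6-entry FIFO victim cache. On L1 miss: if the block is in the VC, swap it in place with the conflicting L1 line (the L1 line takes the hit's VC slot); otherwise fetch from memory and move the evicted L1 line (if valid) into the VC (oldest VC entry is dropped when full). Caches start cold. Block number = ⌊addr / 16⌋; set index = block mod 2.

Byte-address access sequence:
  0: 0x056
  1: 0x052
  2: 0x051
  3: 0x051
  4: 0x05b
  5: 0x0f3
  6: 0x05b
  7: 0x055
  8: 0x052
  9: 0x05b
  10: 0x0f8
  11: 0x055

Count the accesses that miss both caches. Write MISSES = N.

MISSES = 2

#0 0x56→b5/s1 MISS; vc=[]
#1 0x52→b5/s1 L1-HIT; vc=[]
#2 0x51→b5/s1 L1-HIT; vc=[]
#3 0x51→b5/s1 L1-HIT; vc=[]
#4 0x5b→b5/s1 L1-HIT; vc=[]
#5 0xf3→b15/s1 MISS; vc=[5]
#6 0x5b→b5/s1 VC-HIT; vc=[15]
#7 0x55→b5/s1 L1-HIT; vc=[15]
#8 0x52→b5/s1 L1-HIT; vc=[15]
#9 0x5b→b5/s1 L1-HIT; vc=[15]
#10 0xf8→b15/s1 VC-HIT; vc=[5]
#11 0x55→b5/s1 VC-HIT; vc=[15]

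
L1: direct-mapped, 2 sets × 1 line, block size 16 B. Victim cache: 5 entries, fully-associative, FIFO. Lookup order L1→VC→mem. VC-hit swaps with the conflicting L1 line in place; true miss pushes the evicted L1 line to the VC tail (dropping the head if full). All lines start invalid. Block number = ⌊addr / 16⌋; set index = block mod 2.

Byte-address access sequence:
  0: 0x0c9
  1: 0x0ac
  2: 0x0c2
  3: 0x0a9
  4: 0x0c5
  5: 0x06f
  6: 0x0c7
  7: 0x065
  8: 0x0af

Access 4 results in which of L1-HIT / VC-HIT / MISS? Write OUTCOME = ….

  [0] addr=0xc9 blk=12 s=0: MISS | VC []
  [1] addr=0xac blk=10 s=0: MISS | VC [12]
  [2] addr=0xc2 blk=12 s=0: VC-HIT | VC [10]
  [3] addr=0xa9 blk=10 s=0: VC-HIT | VC [12]
  [4] addr=0xc5 blk=12 s=0: VC-HIT | VC [10]
  [5] addr=0x6f blk=6 s=0: MISS | VC [10, 12]
  [6] addr=0xc7 blk=12 s=0: VC-HIT | VC [10, 6]
  [7] addr=0x65 blk=6 s=0: VC-HIT | VC [10, 12]
  [8] addr=0xaf blk=10 s=0: VC-HIT | VC [6, 12]

OUTCOME = VC-HIT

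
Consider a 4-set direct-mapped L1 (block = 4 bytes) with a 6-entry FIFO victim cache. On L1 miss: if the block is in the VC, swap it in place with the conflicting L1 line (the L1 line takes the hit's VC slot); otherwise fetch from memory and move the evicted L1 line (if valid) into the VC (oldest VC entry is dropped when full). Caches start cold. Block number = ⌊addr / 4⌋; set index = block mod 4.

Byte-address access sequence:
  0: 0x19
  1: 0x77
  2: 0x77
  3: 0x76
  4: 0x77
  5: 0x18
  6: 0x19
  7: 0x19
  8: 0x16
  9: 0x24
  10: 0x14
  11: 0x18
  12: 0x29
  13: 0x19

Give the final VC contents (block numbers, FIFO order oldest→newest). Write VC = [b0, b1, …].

VC = [29, 9, 10]

  [0] addr=0x19 blk=6 s=2: MISS | VC []
  [1] addr=0x77 blk=29 s=1: MISS | VC []
  [2] addr=0x77 blk=29 s=1: L1-HIT | VC []
  [3] addr=0x76 blk=29 s=1: L1-HIT | VC []
  [4] addr=0x77 blk=29 s=1: L1-HIT | VC []
  [5] addr=0x18 blk=6 s=2: L1-HIT | VC []
  [6] addr=0x19 blk=6 s=2: L1-HIT | VC []
  [7] addr=0x19 blk=6 s=2: L1-HIT | VC []
  [8] addr=0x16 blk=5 s=1: MISS | VC [29]
  [9] addr=0x24 blk=9 s=1: MISS | VC [29, 5]
  [10] addr=0x14 blk=5 s=1: VC-HIT | VC [29, 9]
  [11] addr=0x18 blk=6 s=2: L1-HIT | VC [29, 9]
  [12] addr=0x29 blk=10 s=2: MISS | VC [29, 9, 6]
  [13] addr=0x19 blk=6 s=2: VC-HIT | VC [29, 9, 10]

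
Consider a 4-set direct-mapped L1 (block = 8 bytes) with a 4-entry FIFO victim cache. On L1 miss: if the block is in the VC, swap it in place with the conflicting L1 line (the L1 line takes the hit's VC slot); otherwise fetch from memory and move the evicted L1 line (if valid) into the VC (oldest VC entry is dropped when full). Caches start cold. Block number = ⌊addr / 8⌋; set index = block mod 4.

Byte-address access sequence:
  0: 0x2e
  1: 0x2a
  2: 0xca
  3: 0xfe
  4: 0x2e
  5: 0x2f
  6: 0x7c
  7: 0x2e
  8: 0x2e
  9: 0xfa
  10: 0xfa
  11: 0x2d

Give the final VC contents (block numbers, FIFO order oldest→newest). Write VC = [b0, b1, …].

0: 0x2e (blk 5, set 1) → MISS  vc=[]
1: 0x2a (blk 5, set 1) → L1-HIT  vc=[]
2: 0xca (blk 25, set 1) → MISS  vc=[5]
3: 0xfe (blk 31, set 3) → MISS  vc=[5]
4: 0x2e (blk 5, set 1) → VC-HIT  vc=[25]
5: 0x2f (blk 5, set 1) → L1-HIT  vc=[25]
6: 0x7c (blk 15, set 3) → MISS  vc=[25, 31]
7: 0x2e (blk 5, set 1) → L1-HIT  vc=[25, 31]
8: 0x2e (blk 5, set 1) → L1-HIT  vc=[25, 31]
9: 0xfa (blk 31, set 3) → VC-HIT  vc=[25, 15]
10: 0xfa (blk 31, set 3) → L1-HIT  vc=[25, 15]
11: 0x2d (blk 5, set 1) → L1-HIT  vc=[25, 15]

VC = [25, 15]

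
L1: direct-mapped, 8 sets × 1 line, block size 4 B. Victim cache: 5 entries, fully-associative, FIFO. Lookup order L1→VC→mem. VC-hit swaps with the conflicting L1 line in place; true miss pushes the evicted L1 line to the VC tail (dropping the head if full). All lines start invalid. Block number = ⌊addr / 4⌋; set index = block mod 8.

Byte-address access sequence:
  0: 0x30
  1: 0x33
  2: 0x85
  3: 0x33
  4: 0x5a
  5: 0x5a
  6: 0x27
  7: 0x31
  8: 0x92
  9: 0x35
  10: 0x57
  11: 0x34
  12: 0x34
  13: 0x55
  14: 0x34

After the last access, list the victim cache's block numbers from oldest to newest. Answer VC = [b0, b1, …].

VC = [33, 12, 21]

#0 0x30→b12/s4 MISS; vc=[]
#1 0x33→b12/s4 L1-HIT; vc=[]
#2 0x85→b33/s1 MISS; vc=[]
#3 0x33→b12/s4 L1-HIT; vc=[]
#4 0x5a→b22/s6 MISS; vc=[]
#5 0x5a→b22/s6 L1-HIT; vc=[]
#6 0x27→b9/s1 MISS; vc=[33]
#7 0x31→b12/s4 L1-HIT; vc=[33]
#8 0x92→b36/s4 MISS; vc=[33,12]
#9 0x35→b13/s5 MISS; vc=[33,12]
#10 0x57→b21/s5 MISS; vc=[33,12,13]
#11 0x34→b13/s5 VC-HIT; vc=[33,12,21]
#12 0x34→b13/s5 L1-HIT; vc=[33,12,21]
#13 0x55→b21/s5 VC-HIT; vc=[33,12,13]
#14 0x34→b13/s5 VC-HIT; vc=[33,12,21]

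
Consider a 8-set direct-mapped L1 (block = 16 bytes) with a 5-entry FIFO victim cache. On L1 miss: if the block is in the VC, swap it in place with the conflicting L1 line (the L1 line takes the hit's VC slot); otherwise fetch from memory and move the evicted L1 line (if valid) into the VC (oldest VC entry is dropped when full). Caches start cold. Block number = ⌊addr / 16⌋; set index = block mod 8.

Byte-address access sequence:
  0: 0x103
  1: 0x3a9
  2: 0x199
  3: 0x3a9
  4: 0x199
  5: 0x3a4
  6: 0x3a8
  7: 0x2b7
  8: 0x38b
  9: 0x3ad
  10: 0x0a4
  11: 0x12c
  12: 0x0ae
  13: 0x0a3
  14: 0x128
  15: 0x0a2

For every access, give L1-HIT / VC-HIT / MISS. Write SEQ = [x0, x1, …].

0: 0x103 (blk 16, set 0) → MISS  vc=[]
1: 0x3a9 (blk 58, set 2) → MISS  vc=[]
2: 0x199 (blk 25, set 1) → MISS  vc=[]
3: 0x3a9 (blk 58, set 2) → L1-HIT  vc=[]
4: 0x199 (blk 25, set 1) → L1-HIT  vc=[]
5: 0x3a4 (blk 58, set 2) → L1-HIT  vc=[]
6: 0x3a8 (blk 58, set 2) → L1-HIT  vc=[]
7: 0x2b7 (blk 43, set 3) → MISS  vc=[]
8: 0x38b (blk 56, set 0) → MISS  vc=[16]
9: 0x3ad (blk 58, set 2) → L1-HIT  vc=[16]
10: 0xa4 (blk 10, set 2) → MISS  vc=[16, 58]
11: 0x12c (blk 18, set 2) → MISS  vc=[16, 58, 10]
12: 0xae (blk 10, set 2) → VC-HIT  vc=[16, 58, 18]
13: 0xa3 (blk 10, set 2) → L1-HIT  vc=[16, 58, 18]
14: 0x128 (blk 18, set 2) → VC-HIT  vc=[16, 58, 10]
15: 0xa2 (blk 10, set 2) → VC-HIT  vc=[16, 58, 18]

SEQ = [MISS, MISS, MISS, L1-HIT, L1-HIT, L1-HIT, L1-HIT, MISS, MISS, L1-HIT, MISS, MISS, VC-HIT, L1-HIT, VC-HIT, VC-HIT]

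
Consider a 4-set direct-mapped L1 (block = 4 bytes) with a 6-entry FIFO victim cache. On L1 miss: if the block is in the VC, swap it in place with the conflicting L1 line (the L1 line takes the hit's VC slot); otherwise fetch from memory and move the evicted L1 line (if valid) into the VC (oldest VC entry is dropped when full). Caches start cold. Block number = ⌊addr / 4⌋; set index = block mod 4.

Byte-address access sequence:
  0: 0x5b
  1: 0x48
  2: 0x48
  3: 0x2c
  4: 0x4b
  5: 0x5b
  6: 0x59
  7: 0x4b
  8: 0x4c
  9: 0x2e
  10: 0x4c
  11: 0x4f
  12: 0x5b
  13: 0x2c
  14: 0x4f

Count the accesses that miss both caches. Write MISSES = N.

MISSES = 4

0: 0x5b (blk 22, set 2) → MISS  vc=[]
1: 0x48 (blk 18, set 2) → MISS  vc=[22]
2: 0x48 (blk 18, set 2) → L1-HIT  vc=[22]
3: 0x2c (blk 11, set 3) → MISS  vc=[22]
4: 0x4b (blk 18, set 2) → L1-HIT  vc=[22]
5: 0x5b (blk 22, set 2) → VC-HIT  vc=[18]
6: 0x59 (blk 22, set 2) → L1-HIT  vc=[18]
7: 0x4b (blk 18, set 2) → VC-HIT  vc=[22]
8: 0x4c (blk 19, set 3) → MISS  vc=[22, 11]
9: 0x2e (blk 11, set 3) → VC-HIT  vc=[22, 19]
10: 0x4c (blk 19, set 3) → VC-HIT  vc=[22, 11]
11: 0x4f (blk 19, set 3) → L1-HIT  vc=[22, 11]
12: 0x5b (blk 22, set 2) → VC-HIT  vc=[18, 11]
13: 0x2c (blk 11, set 3) → VC-HIT  vc=[18, 19]
14: 0x4f (blk 19, set 3) → VC-HIT  vc=[18, 11]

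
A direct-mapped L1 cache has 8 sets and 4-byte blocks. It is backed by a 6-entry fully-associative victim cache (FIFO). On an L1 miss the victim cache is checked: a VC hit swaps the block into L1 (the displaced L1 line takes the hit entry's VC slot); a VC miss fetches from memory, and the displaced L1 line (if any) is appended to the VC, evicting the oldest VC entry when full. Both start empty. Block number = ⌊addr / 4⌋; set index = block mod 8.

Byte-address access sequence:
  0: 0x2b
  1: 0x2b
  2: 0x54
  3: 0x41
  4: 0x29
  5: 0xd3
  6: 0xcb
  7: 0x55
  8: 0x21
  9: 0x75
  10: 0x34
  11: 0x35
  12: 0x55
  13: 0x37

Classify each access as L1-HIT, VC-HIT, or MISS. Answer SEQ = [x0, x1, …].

  [0] addr=0x2b blk=10 s=2: MISS | VC []
  [1] addr=0x2b blk=10 s=2: L1-HIT | VC []
  [2] addr=0x54 blk=21 s=5: MISS | VC []
  [3] addr=0x41 blk=16 s=0: MISS | VC []
  [4] addr=0x29 blk=10 s=2: L1-HIT | VC []
  [5] addr=0xd3 blk=52 s=4: MISS | VC []
  [6] addr=0xcb blk=50 s=2: MISS | VC [10]
  [7] addr=0x55 blk=21 s=5: L1-HIT | VC [10]
  [8] addr=0x21 blk=8 s=0: MISS | VC [10, 16]
  [9] addr=0x75 blk=29 s=5: MISS | VC [10, 16, 21]
  [10] addr=0x34 blk=13 s=5: MISS | VC [10, 16, 21, 29]
  [11] addr=0x35 blk=13 s=5: L1-HIT | VC [10, 16, 21, 29]
  [12] addr=0x55 blk=21 s=5: VC-HIT | VC [10, 16, 13, 29]
  [13] addr=0x37 blk=13 s=5: VC-HIT | VC [10, 16, 21, 29]

SEQ = [MISS, L1-HIT, MISS, MISS, L1-HIT, MISS, MISS, L1-HIT, MISS, MISS, MISS, L1-HIT, VC-HIT, VC-HIT]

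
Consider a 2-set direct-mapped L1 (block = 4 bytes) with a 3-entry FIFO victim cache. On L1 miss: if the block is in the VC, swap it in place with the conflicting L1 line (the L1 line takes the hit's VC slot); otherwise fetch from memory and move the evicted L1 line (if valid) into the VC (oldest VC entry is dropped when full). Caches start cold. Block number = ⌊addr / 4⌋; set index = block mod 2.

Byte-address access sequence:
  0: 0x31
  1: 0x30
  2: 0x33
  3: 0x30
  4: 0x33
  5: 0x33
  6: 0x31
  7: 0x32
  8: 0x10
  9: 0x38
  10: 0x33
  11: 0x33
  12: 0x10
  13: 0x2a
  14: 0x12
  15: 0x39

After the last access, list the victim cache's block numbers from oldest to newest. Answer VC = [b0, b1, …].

VC = [4, 12, 10]

  [0] addr=0x31 blk=12 s=0: MISS | VC []
  [1] addr=0x30 blk=12 s=0: L1-HIT | VC []
  [2] addr=0x33 blk=12 s=0: L1-HIT | VC []
  [3] addr=0x30 blk=12 s=0: L1-HIT | VC []
  [4] addr=0x33 blk=12 s=0: L1-HIT | VC []
  [5] addr=0x33 blk=12 s=0: L1-HIT | VC []
  [6] addr=0x31 blk=12 s=0: L1-HIT | VC []
  [7] addr=0x32 blk=12 s=0: L1-HIT | VC []
  [8] addr=0x10 blk=4 s=0: MISS | VC [12]
  [9] addr=0x38 blk=14 s=0: MISS | VC [12, 4]
  [10] addr=0x33 blk=12 s=0: VC-HIT | VC [14, 4]
  [11] addr=0x33 blk=12 s=0: L1-HIT | VC [14, 4]
  [12] addr=0x10 blk=4 s=0: VC-HIT | VC [14, 12]
  [13] addr=0x2a blk=10 s=0: MISS | VC [14, 12, 4]
  [14] addr=0x12 blk=4 s=0: VC-HIT | VC [14, 12, 10]
  [15] addr=0x39 blk=14 s=0: VC-HIT | VC [4, 12, 10]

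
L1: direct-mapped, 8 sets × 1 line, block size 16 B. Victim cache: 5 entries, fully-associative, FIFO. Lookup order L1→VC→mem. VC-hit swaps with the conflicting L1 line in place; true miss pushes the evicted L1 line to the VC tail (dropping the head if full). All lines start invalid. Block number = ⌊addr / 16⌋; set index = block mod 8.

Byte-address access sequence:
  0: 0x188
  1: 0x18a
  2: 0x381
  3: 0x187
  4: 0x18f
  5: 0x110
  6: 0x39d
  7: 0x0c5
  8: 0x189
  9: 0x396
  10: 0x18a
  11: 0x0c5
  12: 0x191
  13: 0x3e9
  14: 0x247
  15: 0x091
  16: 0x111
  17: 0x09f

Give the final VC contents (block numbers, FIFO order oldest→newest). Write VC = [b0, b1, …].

#0 0x188→b24/s0 MISS; vc=[]
#1 0x18a→b24/s0 L1-HIT; vc=[]
#2 0x381→b56/s0 MISS; vc=[24]
#3 0x187→b24/s0 VC-HIT; vc=[56]
#4 0x18f→b24/s0 L1-HIT; vc=[56]
#5 0x110→b17/s1 MISS; vc=[56]
#6 0x39d→b57/s1 MISS; vc=[56,17]
#7 0xc5→b12/s4 MISS; vc=[56,17]
#8 0x189→b24/s0 L1-HIT; vc=[56,17]
#9 0x396→b57/s1 L1-HIT; vc=[56,17]
#10 0x18a→b24/s0 L1-HIT; vc=[56,17]
#11 0xc5→b12/s4 L1-HIT; vc=[56,17]
#12 0x191→b25/s1 MISS; vc=[56,17,57]
#13 0x3e9→b62/s6 MISS; vc=[56,17,57]
#14 0x247→b36/s4 MISS; vc=[56,17,57,12]
#15 0x91→b9/s1 MISS; vc=[56,17,57,12,25]
#16 0x111→b17/s1 VC-HIT; vc=[56,9,57,12,25]
#17 0x9f→b9/s1 VC-HIT; vc=[56,17,57,12,25]

VC = [56, 17, 57, 12, 25]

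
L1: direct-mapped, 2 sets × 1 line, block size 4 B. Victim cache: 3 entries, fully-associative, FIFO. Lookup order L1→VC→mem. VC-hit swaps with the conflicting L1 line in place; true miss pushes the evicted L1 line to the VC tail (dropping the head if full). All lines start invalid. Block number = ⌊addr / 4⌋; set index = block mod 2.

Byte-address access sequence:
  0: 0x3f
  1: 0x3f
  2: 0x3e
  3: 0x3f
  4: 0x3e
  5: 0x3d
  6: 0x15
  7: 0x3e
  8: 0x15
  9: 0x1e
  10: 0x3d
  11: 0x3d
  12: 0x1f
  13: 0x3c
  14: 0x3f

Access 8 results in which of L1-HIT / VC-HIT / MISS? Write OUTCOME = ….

OUTCOME = VC-HIT

  [0] addr=0x3f blk=15 s=1: MISS | VC []
  [1] addr=0x3f blk=15 s=1: L1-HIT | VC []
  [2] addr=0x3e blk=15 s=1: L1-HIT | VC []
  [3] addr=0x3f blk=15 s=1: L1-HIT | VC []
  [4] addr=0x3e blk=15 s=1: L1-HIT | VC []
  [5] addr=0x3d blk=15 s=1: L1-HIT | VC []
  [6] addr=0x15 blk=5 s=1: MISS | VC [15]
  [7] addr=0x3e blk=15 s=1: VC-HIT | VC [5]
  [8] addr=0x15 blk=5 s=1: VC-HIT | VC [15]
  [9] addr=0x1e blk=7 s=1: MISS | VC [15, 5]
  [10] addr=0x3d blk=15 s=1: VC-HIT | VC [7, 5]
  [11] addr=0x3d blk=15 s=1: L1-HIT | VC [7, 5]
  [12] addr=0x1f blk=7 s=1: VC-HIT | VC [15, 5]
  [13] addr=0x3c blk=15 s=1: VC-HIT | VC [7, 5]
  [14] addr=0x3f blk=15 s=1: L1-HIT | VC [7, 5]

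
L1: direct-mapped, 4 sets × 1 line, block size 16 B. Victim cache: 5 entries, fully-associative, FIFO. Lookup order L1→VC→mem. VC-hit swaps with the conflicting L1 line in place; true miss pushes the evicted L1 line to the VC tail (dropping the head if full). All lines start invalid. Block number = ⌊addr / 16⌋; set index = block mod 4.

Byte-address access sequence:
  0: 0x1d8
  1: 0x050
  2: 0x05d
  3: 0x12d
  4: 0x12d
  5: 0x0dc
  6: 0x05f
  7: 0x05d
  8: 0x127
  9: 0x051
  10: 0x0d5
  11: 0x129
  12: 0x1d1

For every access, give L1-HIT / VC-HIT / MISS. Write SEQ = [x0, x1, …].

0: 0x1d8 (blk 29, set 1) → MISS  vc=[]
1: 0x50 (blk 5, set 1) → MISS  vc=[29]
2: 0x5d (blk 5, set 1) → L1-HIT  vc=[29]
3: 0x12d (blk 18, set 2) → MISS  vc=[29]
4: 0x12d (blk 18, set 2) → L1-HIT  vc=[29]
5: 0xdc (blk 13, set 1) → MISS  vc=[29, 5]
6: 0x5f (blk 5, set 1) → VC-HIT  vc=[29, 13]
7: 0x5d (blk 5, set 1) → L1-HIT  vc=[29, 13]
8: 0x127 (blk 18, set 2) → L1-HIT  vc=[29, 13]
9: 0x51 (blk 5, set 1) → L1-HIT  vc=[29, 13]
10: 0xd5 (blk 13, set 1) → VC-HIT  vc=[29, 5]
11: 0x129 (blk 18, set 2) → L1-HIT  vc=[29, 5]
12: 0x1d1 (blk 29, set 1) → VC-HIT  vc=[13, 5]

SEQ = [MISS, MISS, L1-HIT, MISS, L1-HIT, MISS, VC-HIT, L1-HIT, L1-HIT, L1-HIT, VC-HIT, L1-HIT, VC-HIT]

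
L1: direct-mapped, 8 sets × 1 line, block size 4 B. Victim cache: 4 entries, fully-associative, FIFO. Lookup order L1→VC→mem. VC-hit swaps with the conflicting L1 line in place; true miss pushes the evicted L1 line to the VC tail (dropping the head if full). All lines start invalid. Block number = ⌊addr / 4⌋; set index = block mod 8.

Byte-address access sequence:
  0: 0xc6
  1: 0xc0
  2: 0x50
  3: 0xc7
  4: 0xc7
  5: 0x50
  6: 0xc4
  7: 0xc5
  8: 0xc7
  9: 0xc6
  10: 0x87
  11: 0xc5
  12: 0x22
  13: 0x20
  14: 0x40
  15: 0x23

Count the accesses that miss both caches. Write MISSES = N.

MISSES = 6

#0 0xc6→b49/s1 MISS; vc=[]
#1 0xc0→b48/s0 MISS; vc=[]
#2 0x50→b20/s4 MISS; vc=[]
#3 0xc7→b49/s1 L1-HIT; vc=[]
#4 0xc7→b49/s1 L1-HIT; vc=[]
#5 0x50→b20/s4 L1-HIT; vc=[]
#6 0xc4→b49/s1 L1-HIT; vc=[]
#7 0xc5→b49/s1 L1-HIT; vc=[]
#8 0xc7→b49/s1 L1-HIT; vc=[]
#9 0xc6→b49/s1 L1-HIT; vc=[]
#10 0x87→b33/s1 MISS; vc=[49]
#11 0xc5→b49/s1 VC-HIT; vc=[33]
#12 0x22→b8/s0 MISS; vc=[33,48]
#13 0x20→b8/s0 L1-HIT; vc=[33,48]
#14 0x40→b16/s0 MISS; vc=[33,48,8]
#15 0x23→b8/s0 VC-HIT; vc=[33,48,16]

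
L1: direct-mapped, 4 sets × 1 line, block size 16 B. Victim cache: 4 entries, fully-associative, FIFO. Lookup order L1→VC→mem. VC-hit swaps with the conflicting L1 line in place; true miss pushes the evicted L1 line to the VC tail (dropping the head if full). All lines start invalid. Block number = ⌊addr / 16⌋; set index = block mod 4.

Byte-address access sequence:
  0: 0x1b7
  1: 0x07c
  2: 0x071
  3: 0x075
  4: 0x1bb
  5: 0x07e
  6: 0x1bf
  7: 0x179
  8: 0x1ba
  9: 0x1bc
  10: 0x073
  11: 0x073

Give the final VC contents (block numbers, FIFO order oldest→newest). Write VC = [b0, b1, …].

VC = [27, 23]

#0 0x1b7→b27/s3 MISS; vc=[]
#1 0x7c→b7/s3 MISS; vc=[27]
#2 0x71→b7/s3 L1-HIT; vc=[27]
#3 0x75→b7/s3 L1-HIT; vc=[27]
#4 0x1bb→b27/s3 VC-HIT; vc=[7]
#5 0x7e→b7/s3 VC-HIT; vc=[27]
#6 0x1bf→b27/s3 VC-HIT; vc=[7]
#7 0x179→b23/s3 MISS; vc=[7,27]
#8 0x1ba→b27/s3 VC-HIT; vc=[7,23]
#9 0x1bc→b27/s3 L1-HIT; vc=[7,23]
#10 0x73→b7/s3 VC-HIT; vc=[27,23]
#11 0x73→b7/s3 L1-HIT; vc=[27,23]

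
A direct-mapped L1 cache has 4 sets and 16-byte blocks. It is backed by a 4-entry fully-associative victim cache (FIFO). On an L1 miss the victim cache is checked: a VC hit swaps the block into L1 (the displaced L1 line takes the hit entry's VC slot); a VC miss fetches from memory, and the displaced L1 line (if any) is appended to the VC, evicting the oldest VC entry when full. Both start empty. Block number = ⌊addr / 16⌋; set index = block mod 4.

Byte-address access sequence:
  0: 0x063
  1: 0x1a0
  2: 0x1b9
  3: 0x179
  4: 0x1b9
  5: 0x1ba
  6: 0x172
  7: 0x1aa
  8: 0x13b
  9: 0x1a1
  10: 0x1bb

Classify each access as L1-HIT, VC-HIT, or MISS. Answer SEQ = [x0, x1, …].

0: 0x63 (blk 6, set 2) → MISS  vc=[]
1: 0x1a0 (blk 26, set 2) → MISS  vc=[6]
2: 0x1b9 (blk 27, set 3) → MISS  vc=[6]
3: 0x179 (blk 23, set 3) → MISS  vc=[6, 27]
4: 0x1b9 (blk 27, set 3) → VC-HIT  vc=[6, 23]
5: 0x1ba (blk 27, set 3) → L1-HIT  vc=[6, 23]
6: 0x172 (blk 23, set 3) → VC-HIT  vc=[6, 27]
7: 0x1aa (blk 26, set 2) → L1-HIT  vc=[6, 27]
8: 0x13b (blk 19, set 3) → MISS  vc=[6, 27, 23]
9: 0x1a1 (blk 26, set 2) → L1-HIT  vc=[6, 27, 23]
10: 0x1bb (blk 27, set 3) → VC-HIT  vc=[6, 19, 23]

SEQ = [MISS, MISS, MISS, MISS, VC-HIT, L1-HIT, VC-HIT, L1-HIT, MISS, L1-HIT, VC-HIT]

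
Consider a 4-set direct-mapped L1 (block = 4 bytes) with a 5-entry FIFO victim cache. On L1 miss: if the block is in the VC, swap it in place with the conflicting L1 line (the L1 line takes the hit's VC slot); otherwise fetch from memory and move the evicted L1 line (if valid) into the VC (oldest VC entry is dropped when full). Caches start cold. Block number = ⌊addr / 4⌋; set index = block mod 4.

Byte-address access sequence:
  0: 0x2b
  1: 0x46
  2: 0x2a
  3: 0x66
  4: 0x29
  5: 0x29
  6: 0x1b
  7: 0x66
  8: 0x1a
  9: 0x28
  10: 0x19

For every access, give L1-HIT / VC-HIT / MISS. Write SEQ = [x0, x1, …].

#0 0x2b→b10/s2 MISS; vc=[]
#1 0x46→b17/s1 MISS; vc=[]
#2 0x2a→b10/s2 L1-HIT; vc=[]
#3 0x66→b25/s1 MISS; vc=[17]
#4 0x29→b10/s2 L1-HIT; vc=[17]
#5 0x29→b10/s2 L1-HIT; vc=[17]
#6 0x1b→b6/s2 MISS; vc=[17,10]
#7 0x66→b25/s1 L1-HIT; vc=[17,10]
#8 0x1a→b6/s2 L1-HIT; vc=[17,10]
#9 0x28→b10/s2 VC-HIT; vc=[17,6]
#10 0x19→b6/s2 VC-HIT; vc=[17,10]

SEQ = [MISS, MISS, L1-HIT, MISS, L1-HIT, L1-HIT, MISS, L1-HIT, L1-HIT, VC-HIT, VC-HIT]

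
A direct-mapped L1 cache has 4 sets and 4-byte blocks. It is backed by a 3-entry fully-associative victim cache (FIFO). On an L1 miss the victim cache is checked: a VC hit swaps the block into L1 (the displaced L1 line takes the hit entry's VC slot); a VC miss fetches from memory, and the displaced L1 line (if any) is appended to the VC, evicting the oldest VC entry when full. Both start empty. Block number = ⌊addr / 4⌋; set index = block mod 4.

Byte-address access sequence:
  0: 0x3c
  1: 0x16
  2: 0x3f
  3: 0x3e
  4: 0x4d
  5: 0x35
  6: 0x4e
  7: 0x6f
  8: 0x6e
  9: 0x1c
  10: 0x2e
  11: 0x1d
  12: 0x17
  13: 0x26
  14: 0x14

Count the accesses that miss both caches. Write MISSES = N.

MISSES = 9

#0 0x3c→b15/s3 MISS; vc=[]
#1 0x16→b5/s1 MISS; vc=[]
#2 0x3f→b15/s3 L1-HIT; vc=[]
#3 0x3e→b15/s3 L1-HIT; vc=[]
#4 0x4d→b19/s3 MISS; vc=[15]
#5 0x35→b13/s1 MISS; vc=[15,5]
#6 0x4e→b19/s3 L1-HIT; vc=[15,5]
#7 0x6f→b27/s3 MISS; vc=[15,5,19]
#8 0x6e→b27/s3 L1-HIT; vc=[15,5,19]
#9 0x1c→b7/s3 MISS; vc=[5,19,27]
#10 0x2e→b11/s3 MISS; vc=[19,27,7]
#11 0x1d→b7/s3 VC-HIT; vc=[19,27,11]
#12 0x17→b5/s1 MISS; vc=[27,11,13]
#13 0x26→b9/s1 MISS; vc=[11,13,5]
#14 0x14→b5/s1 VC-HIT; vc=[11,13,9]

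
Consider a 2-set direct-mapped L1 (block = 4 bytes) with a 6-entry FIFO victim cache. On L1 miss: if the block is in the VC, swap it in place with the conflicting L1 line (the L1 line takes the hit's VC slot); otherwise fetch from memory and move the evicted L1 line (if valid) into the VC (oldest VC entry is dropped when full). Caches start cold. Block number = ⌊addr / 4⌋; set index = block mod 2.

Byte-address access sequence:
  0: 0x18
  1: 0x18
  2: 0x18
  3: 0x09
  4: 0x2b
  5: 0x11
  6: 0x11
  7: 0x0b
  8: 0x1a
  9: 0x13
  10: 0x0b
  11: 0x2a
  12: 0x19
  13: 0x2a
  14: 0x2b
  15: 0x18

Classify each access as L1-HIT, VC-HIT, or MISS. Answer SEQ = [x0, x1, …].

SEQ = [MISS, L1-HIT, L1-HIT, MISS, MISS, MISS, L1-HIT, VC-HIT, VC-HIT, VC-HIT, VC-HIT, VC-HIT, VC-HIT, VC-HIT, L1-HIT, VC-HIT]

#0 0x18→b6/s0 MISS; vc=[]
#1 0x18→b6/s0 L1-HIT; vc=[]
#2 0x18→b6/s0 L1-HIT; vc=[]
#3 0x9→b2/s0 MISS; vc=[6]
#4 0x2b→b10/s0 MISS; vc=[6,2]
#5 0x11→b4/s0 MISS; vc=[6,2,10]
#6 0x11→b4/s0 L1-HIT; vc=[6,2,10]
#7 0xb→b2/s0 VC-HIT; vc=[6,4,10]
#8 0x1a→b6/s0 VC-HIT; vc=[2,4,10]
#9 0x13→b4/s0 VC-HIT; vc=[2,6,10]
#10 0xb→b2/s0 VC-HIT; vc=[4,6,10]
#11 0x2a→b10/s0 VC-HIT; vc=[4,6,2]
#12 0x19→b6/s0 VC-HIT; vc=[4,10,2]
#13 0x2a→b10/s0 VC-HIT; vc=[4,6,2]
#14 0x2b→b10/s0 L1-HIT; vc=[4,6,2]
#15 0x18→b6/s0 VC-HIT; vc=[4,10,2]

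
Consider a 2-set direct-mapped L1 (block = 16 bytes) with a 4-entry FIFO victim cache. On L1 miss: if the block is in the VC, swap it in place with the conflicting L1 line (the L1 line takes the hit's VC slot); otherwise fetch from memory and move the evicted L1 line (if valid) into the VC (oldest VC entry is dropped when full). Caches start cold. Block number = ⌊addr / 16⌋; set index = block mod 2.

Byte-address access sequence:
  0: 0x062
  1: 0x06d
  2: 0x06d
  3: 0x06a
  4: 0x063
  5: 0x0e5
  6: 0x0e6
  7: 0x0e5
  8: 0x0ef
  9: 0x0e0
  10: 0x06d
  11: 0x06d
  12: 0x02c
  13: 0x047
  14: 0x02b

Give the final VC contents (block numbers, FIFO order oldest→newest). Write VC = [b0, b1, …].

#0 0x62→b6/s0 MISS; vc=[]
#1 0x6d→b6/s0 L1-HIT; vc=[]
#2 0x6d→b6/s0 L1-HIT; vc=[]
#3 0x6a→b6/s0 L1-HIT; vc=[]
#4 0x63→b6/s0 L1-HIT; vc=[]
#5 0xe5→b14/s0 MISS; vc=[6]
#6 0xe6→b14/s0 L1-HIT; vc=[6]
#7 0xe5→b14/s0 L1-HIT; vc=[6]
#8 0xef→b14/s0 L1-HIT; vc=[6]
#9 0xe0→b14/s0 L1-HIT; vc=[6]
#10 0x6d→b6/s0 VC-HIT; vc=[14]
#11 0x6d→b6/s0 L1-HIT; vc=[14]
#12 0x2c→b2/s0 MISS; vc=[14,6]
#13 0x47→b4/s0 MISS; vc=[14,6,2]
#14 0x2b→b2/s0 VC-HIT; vc=[14,6,4]

VC = [14, 6, 4]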